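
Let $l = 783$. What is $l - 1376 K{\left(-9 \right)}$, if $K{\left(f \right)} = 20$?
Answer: $-26737$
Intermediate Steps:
$l - 1376 K{\left(-9 \right)} = 783 - 27520 = -26737$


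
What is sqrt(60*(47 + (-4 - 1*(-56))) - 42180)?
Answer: 4*I*sqrt(2265) ≈ 190.37*I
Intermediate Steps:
sqrt(60*(47 + (-4 - 1*(-56))) - 42180) = sqrt(60*(47 + (-4 + 56)) - 42180) = sqrt(60*(47 + 52) - 42180) = sqrt(60*99 - 42180) = sqrt(5940 - 42180) = sqrt(-36240) = 4*I*sqrt(2265)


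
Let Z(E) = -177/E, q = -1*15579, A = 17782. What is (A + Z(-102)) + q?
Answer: 74961/34 ≈ 2204.7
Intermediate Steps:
q = -15579
(A + Z(-102)) + q = (17782 - 177/(-102)) - 15579 = (17782 - 177*(-1/102)) - 15579 = (17782 + 59/34) - 15579 = 604647/34 - 15579 = 74961/34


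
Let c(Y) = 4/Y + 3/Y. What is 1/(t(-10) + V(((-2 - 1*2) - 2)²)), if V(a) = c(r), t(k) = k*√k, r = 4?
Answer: 28/16049 + 160*I*√10/16049 ≈ 0.0017447 + 0.031526*I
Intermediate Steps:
c(Y) = 7/Y
t(k) = k^(3/2)
V(a) = 7/4
1/(t(-10) + V(((-2 - 1*2) - 2)²)) = 1/((-10)^(3/2) + 7/4) = 1/(-10*I*√10 + 7/4) = 1/(7/4 - 10*I*√10)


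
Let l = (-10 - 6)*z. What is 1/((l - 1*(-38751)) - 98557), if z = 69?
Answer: -1/60910 ≈ -1.6418e-5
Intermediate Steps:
l = -1104 (l = (-10 - 6)*69 = -16*69 = -1104)
1/((l - 1*(-38751)) - 98557) = 1/((-1104 - 1*(-38751)) - 98557) = 1/((-1104 + 38751) - 98557) = 1/(37647 - 98557) = 1/(-60910) = -1/60910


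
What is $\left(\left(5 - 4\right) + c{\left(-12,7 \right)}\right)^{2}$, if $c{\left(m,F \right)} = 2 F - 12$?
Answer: $9$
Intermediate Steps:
$c{\left(m,F \right)} = -12 + 2 F$
$\left(\left(5 - 4\right) + c{\left(-12,7 \right)}\right)^{2} = \left(\left(5 - 4\right) + \left(-12 + 2 \cdot 7\right)\right)^{2} = \left(\left(5 - 4\right) + \left(-12 + 14\right)\right)^{2} = \left(1 + 2\right)^{2} = 3^{2} = 9$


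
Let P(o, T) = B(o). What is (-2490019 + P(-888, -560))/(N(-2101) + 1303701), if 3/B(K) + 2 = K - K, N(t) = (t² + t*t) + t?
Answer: -4980041/20260004 ≈ -0.24581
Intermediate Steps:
N(t) = t + 2*t² (N(t) = (t² + t²) + t = 2*t² + t = t + 2*t²)
B(K) = -3/2 (B(K) = 3/(-2 + (K - K)) = 3/(-2 + 0) = 3/(-2) = 3*(-½) = -3/2)
P(o, T) = -3/2
(-2490019 + P(-888, -560))/(N(-2101) + 1303701) = (-2490019 - 3/2)/(-2101*(1 + 2*(-2101)) + 1303701) = -4980041/(2*(-2101*(1 - 4202) + 1303701)) = -4980041/(2*(-2101*(-4201) + 1303701)) = -4980041/(2*(8826301 + 1303701)) = -4980041/2/10130002 = -4980041/2*1/10130002 = -4980041/20260004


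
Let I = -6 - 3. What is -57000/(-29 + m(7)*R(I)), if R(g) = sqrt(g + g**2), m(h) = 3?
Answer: 1653000/193 + 1026000*sqrt(2)/193 ≈ 16083.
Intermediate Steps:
I = -9
-57000/(-29 + m(7)*R(I)) = -57000/(-29 + 3*sqrt(-9*(1 - 9))) = -57000/(-29 + 3*sqrt(-9*(-8))) = -57000/(-29 + 3*sqrt(72)) = -57000/(-29 + 3*(6*sqrt(2))) = -57000/(-29 + 18*sqrt(2))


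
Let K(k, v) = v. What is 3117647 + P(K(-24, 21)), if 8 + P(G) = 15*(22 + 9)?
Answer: 3118104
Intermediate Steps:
P(G) = 457 (P(G) = -8 + 15*(22 + 9) = -8 + 15*31 = -8 + 465 = 457)
3117647 + P(K(-24, 21)) = 3117647 + 457 = 3118104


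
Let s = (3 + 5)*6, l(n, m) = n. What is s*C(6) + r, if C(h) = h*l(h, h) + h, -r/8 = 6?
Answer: 1968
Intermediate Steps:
r = -48 (r = -8*6 = -48)
C(h) = h + h**2 (C(h) = h*h + h = h**2 + h = h + h**2)
s = 48 (s = 8*6 = 48)
s*C(6) + r = 48*(6*(1 + 6)) - 48 = 48*(6*7) - 48 = 48*42 - 48 = 2016 - 48 = 1968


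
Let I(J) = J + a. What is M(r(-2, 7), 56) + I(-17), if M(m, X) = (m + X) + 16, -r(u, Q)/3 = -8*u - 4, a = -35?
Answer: -16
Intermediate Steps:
r(u, Q) = 12 + 24*u (r(u, Q) = -3*(-8*u - 4) = -3*(-4 - 8*u) = 12 + 24*u)
I(J) = -35 + J (I(J) = J - 35 = -35 + J)
M(m, X) = 16 + X + m (M(m, X) = (X + m) + 16 = 16 + X + m)
M(r(-2, 7), 56) + I(-17) = (16 + 56 + (12 + 24*(-2))) + (-35 - 17) = (16 + 56 + (12 - 48)) - 52 = (16 + 56 - 36) - 52 = 36 - 52 = -16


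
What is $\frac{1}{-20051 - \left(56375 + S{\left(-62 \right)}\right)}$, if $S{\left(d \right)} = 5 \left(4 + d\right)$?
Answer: $- \frac{1}{76136} \approx -1.3134 \cdot 10^{-5}$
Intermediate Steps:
$S{\left(d \right)} = 20 + 5 d$
$\frac{1}{-20051 - \left(56375 + S{\left(-62 \right)}\right)} = \frac{1}{-20051 - \left(56395 - 310\right)} = \frac{1}{-20051 - 56085} = \frac{1}{-76136} = - \frac{1}{76136}$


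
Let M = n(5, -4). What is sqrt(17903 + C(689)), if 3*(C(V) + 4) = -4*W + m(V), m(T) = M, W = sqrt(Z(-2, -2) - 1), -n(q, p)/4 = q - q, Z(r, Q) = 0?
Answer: sqrt(161091 - 12*I)/3 ≈ 133.79 - 0.004983*I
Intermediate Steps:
n(q, p) = 0 (n(q, p) = -4*(q - q) = -4*0 = 0)
M = 0
W = I (W = sqrt(0 - 1) = sqrt(-1) = I ≈ 1.0*I)
m(T) = 0
C(V) = -4 - 4*I/3 (C(V) = -4 + (-4*I + 0)/3 = -4 + (-4*I)/3 = -4 - 4*I/3)
sqrt(17903 + C(689)) = sqrt(17903 + (-4 - 4*I/3)) = sqrt(17899 - 4*I/3)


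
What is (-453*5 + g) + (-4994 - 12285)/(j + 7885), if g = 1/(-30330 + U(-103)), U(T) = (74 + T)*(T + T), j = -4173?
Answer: -51299576279/22602368 ≈ -2269.7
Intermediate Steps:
U(T) = 2*T*(74 + T) (U(T) = (74 + T)*(2*T) = 2*T*(74 + T))
g = -1/24356 (g = 1/(-30330 + 2*(-103)*(74 - 103)) = 1/(-30330 + 2*(-103)*(-29)) = 1/(-30330 + 5974) = 1/(-24356) = -1/24356 ≈ -4.1058e-5)
(-453*5 + g) + (-4994 - 12285)/(j + 7885) = (-453*5 - 1/24356) + (-4994 - 12285)/(-4173 + 7885) = (-2265 - 1/24356) - 17279/3712 = -55166341/24356 - 17279*1/3712 = -55166341/24356 - 17279/3712 = -51299576279/22602368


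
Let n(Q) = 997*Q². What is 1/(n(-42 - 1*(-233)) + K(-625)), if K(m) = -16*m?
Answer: 1/36381557 ≈ 2.7486e-8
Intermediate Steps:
1/(n(-42 - 1*(-233)) + K(-625)) = 1/(997*(-42 - 1*(-233))² - 16*(-625)) = 1/(997*(-42 + 233)² + 10000) = 1/(997*191² + 10000) = 1/(997*36481 + 10000) = 1/(36371557 + 10000) = 1/36381557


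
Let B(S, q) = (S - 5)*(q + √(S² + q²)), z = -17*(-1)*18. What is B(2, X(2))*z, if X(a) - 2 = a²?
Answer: -5508 - 1836*√10 ≈ -11314.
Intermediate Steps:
X(a) = 2 + a²
z = 306 (z = 17*18 = 306)
B(S, q) = (-5 + S)*(q + √(S² + q²))
B(2, X(2))*z = (-5*(2 + 2²) - 5*√(2² + (2 + 2²)²) + 2*(2 + 2²) + 2*√(2² + (2 + 2²)²))*306 = (-5*(2 + 4) - 5*√(4 + (2 + 4)²) + 2*(2 + 4) + 2*√(4 + (2 + 4)²))*306 = (-5*6 - 5*√(4 + 6²) + 2*6 + 2*√(4 + 6²))*306 = (-30 - 5*√(4 + 36) + 12 + 2*√(4 + 36))*306 = (-30 - 10*√10 + 12 + 2*√40)*306 = (-30 - 10*√10 + 12 + 2*(2*√10))*306 = (-30 - 10*√10 + 12 + 4*√10)*306 = (-18 - 6*√10)*306 = -5508 - 1836*√10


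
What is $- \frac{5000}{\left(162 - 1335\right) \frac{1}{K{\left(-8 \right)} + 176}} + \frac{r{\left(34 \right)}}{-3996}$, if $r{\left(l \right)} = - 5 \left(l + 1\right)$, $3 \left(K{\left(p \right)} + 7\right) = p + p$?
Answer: $\frac{1090088425}{1562436} \approx 697.69$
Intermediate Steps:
$K{\left(p \right)} = -7 + \frac{2 p}{3}$ ($K{\left(p \right)} = -7 + \frac{p + p}{3} = -7 + \frac{2 p}{3}$)
$r{\left(l \right)} = -5 - 5 l$ ($r{\left(l \right)} = - 5 \left(1 + l\right) = -5 - 5 l$)
$- \frac{5000}{\left(162 - 1335\right) \frac{1}{K{\left(-8 \right)} + 176}} + \frac{r{\left(34 \right)}}{-3996} = - \frac{5000}{\left(162 - 1335\right) \frac{1}{\left(-7 + \frac{2}{3} \left(-8\right)\right) + 176}} + \frac{-5 - 170}{-3996} = - \frac{5000}{\left(-1173\right) \frac{1}{\left(-7 - \frac{16}{3}\right) + 176}} + \left(-5 - 170\right) \left(- \frac{1}{3996}\right) = - \frac{5000}{\left(-1173\right) \frac{1}{- \frac{37}{3} + 176}} - - \frac{175}{3996} = - \frac{5000}{\left(-1173\right) \frac{1}{\frac{491}{3}}} + \frac{175}{3996} = - \frac{5000}{\left(-1173\right) \frac{3}{491}} + \frac{175}{3996} = - \frac{5000}{- \frac{3519}{491}} + \frac{175}{3996} = \left(-5000\right) \left(- \frac{491}{3519}\right) + \frac{175}{3996} = \frac{2455000}{3519} + \frac{175}{3996} = \frac{1090088425}{1562436}$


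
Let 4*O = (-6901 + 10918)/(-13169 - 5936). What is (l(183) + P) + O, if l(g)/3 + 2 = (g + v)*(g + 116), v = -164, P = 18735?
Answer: 2733692223/76420 ≈ 35772.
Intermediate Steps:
l(g) = -6 + 3*(-164 + g)*(116 + g) (l(g) = -6 + 3*((g - 164)*(g + 116)) = -6 + 3*((-164 + g)*(116 + g)) = -6 + 3*(-164 + g)*(116 + g))
O = -4017/76420 (O = ((-6901 + 10918)/(-13169 - 5936))/4 = (4017/(-19105))/4 = (4017*(-1/19105))/4 = (¼)*(-4017/19105) = -4017/76420 ≈ -0.052565)
(l(183) + P) + O = ((-57078 - 144*183 + 3*183²) + 18735) - 4017/76420 = ((-57078 - 26352 + 3*33489) + 18735) - 4017/76420 = ((-57078 - 26352 + 100467) + 18735) - 4017/76420 = (17037 + 18735) - 4017/76420 = 35772 - 4017/76420 = 2733692223/76420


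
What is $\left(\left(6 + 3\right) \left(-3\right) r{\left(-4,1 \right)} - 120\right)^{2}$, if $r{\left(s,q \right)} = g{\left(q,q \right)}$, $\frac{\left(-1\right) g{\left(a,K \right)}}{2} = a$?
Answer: $4356$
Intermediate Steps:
$g{\left(a,K \right)} = - 2 a$
$r{\left(s,q \right)} = - 2 q$
$\left(\left(6 + 3\right) \left(-3\right) r{\left(-4,1 \right)} - 120\right)^{2} = \left(\left(6 + 3\right) \left(-3\right) \left(\left(-2\right) 1\right) - 120\right)^{2} = \left(9 \left(-3\right) \left(-2\right) - 120\right)^{2} = \left(\left(-27\right) \left(-2\right) - 120\right)^{2} = \left(54 - 120\right)^{2} = \left(-66\right)^{2} = 4356$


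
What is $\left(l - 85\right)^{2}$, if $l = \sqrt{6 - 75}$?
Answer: $\left(85 - i \sqrt{69}\right)^{2} \approx 7156.0 - 1412.1 i$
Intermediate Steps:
$l = i \sqrt{69}$ ($l = \sqrt{-69} = i \sqrt{69} \approx 8.3066 i$)
$\left(l - 85\right)^{2} = \left(i \sqrt{69} - 85\right)^{2} = \left(-85 + i \sqrt{69}\right)^{2}$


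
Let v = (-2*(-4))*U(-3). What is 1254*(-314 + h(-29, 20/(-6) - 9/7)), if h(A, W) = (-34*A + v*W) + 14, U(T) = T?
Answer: 6994812/7 ≈ 9.9926e+5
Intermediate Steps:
v = -24 (v = -2*(-4)*(-3) = 8*(-3) = -24)
h(A, W) = 14 - 34*A - 24*W (h(A, W) = (-34*A - 24*W) + 14 = 14 - 34*A - 24*W)
1254*(-314 + h(-29, 20/(-6) - 9/7)) = 1254*(-314 + (14 - 34*(-29) - 24*(20/(-6) - 9/7))) = 1254*(-314 + (14 + 986 - 24*(20*(-1/6) - 9*1/7))) = 1254*(-314 + (14 + 986 - 24*(-10/3 - 9/7))) = 1254*(-314 + (14 + 986 - 24*(-97/21))) = 1254*(-314 + (14 + 986 + 776/7)) = 1254*(-314 + 7776/7) = 1254*(5578/7) = 6994812/7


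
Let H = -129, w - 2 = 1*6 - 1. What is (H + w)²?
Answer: 14884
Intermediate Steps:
w = 7 (w = 2 + (1*6 - 1) = 2 + (6 - 1) = 2 + 5 = 7)
(H + w)² = (-129 + 7)² = (-122)² = 14884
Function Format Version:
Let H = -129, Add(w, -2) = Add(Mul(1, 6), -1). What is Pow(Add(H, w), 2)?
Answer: 14884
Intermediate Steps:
w = 7 (w = Add(2, Add(Mul(1, 6), -1)) = Add(2, Add(6, -1)) = Add(2, 5) = 7)
Pow(Add(H, w), 2) = Pow(Add(-129, 7), 2) = Pow(-122, 2) = 14884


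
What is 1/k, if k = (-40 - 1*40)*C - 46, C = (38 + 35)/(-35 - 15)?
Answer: 5/354 ≈ 0.014124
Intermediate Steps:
C = -73/50 (C = 73/(-50) = 73*(-1/50) = -73/50 ≈ -1.4600)
k = 354/5 (k = (-40 - 1*40)*(-73/50) - 46 = (-40 - 40)*(-73/50) - 46 = -80*(-73/50) - 46 = 584/5 - 46 = 354/5 ≈ 70.800)
1/k = 1/(354/5) = 5/354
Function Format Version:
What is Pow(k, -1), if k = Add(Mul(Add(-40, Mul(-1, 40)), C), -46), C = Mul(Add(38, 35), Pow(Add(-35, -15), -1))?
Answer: Rational(5, 354) ≈ 0.014124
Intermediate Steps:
C = Rational(-73, 50) (C = Mul(73, Pow(-50, -1)) = Mul(73, Rational(-1, 50)) = Rational(-73, 50) ≈ -1.4600)
k = Rational(354, 5) (k = Add(Mul(Add(-40, Mul(-1, 40)), Rational(-73, 50)), -46) = Add(Mul(Add(-40, -40), Rational(-73, 50)), -46) = Add(Mul(-80, Rational(-73, 50)), -46) = Add(Rational(584, 5), -46) = Rational(354, 5) ≈ 70.800)
Pow(k, -1) = Pow(Rational(354, 5), -1) = Rational(5, 354)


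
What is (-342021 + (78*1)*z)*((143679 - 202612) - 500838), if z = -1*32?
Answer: 192850625607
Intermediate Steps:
z = -32
(-342021 + (78*1)*z)*((143679 - 202612) - 500838) = (-342021 + (78*1)*(-32))*((143679 - 202612) - 500838) = (-342021 + 78*(-32))*(-58933 - 500838) = (-342021 - 2496)*(-559771) = -344517*(-559771) = 192850625607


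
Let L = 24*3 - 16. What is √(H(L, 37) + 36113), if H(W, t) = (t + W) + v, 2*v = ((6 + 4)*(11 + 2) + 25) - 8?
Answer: √145118/2 ≈ 190.47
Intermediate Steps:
v = 147/2 (v = (((6 + 4)*(11 + 2) + 25) - 8)/2 = ((10*13 + 25) - 8)/2 = ((130 + 25) - 8)/2 = (155 - 8)/2 = (½)*147 = 147/2 ≈ 73.500)
L = 56 (L = 72 - 16 = 56)
H(W, t) = 147/2 + W + t (H(W, t) = (t + W) + 147/2 = (W + t) + 147/2 = 147/2 + W + t)
√(H(L, 37) + 36113) = √((147/2 + 56 + 37) + 36113) = √(333/2 + 36113) = √(72559/2) = √145118/2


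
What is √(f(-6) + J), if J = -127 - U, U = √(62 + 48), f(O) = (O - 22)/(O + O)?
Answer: √(-1122 - 9*√110)/3 ≈ 11.626*I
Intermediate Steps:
f(O) = (-22 + O)/(2*O) (f(O) = (-22 + O)/((2*O)) = (-22 + O)*(1/(2*O)) = (-22 + O)/(2*O))
U = √110 ≈ 10.488
J = -127 - √110 ≈ -137.49
√(f(-6) + J) = √((½)*(-22 - 6)/(-6) + (-127 - √110)) = √((½)*(-⅙)*(-28) + (-127 - √110)) = √(7/3 + (-127 - √110)) = √(-374/3 - √110)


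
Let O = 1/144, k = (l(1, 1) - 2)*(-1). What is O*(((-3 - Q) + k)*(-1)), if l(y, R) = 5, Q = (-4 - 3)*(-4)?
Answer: 17/72 ≈ 0.23611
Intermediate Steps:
Q = 28 (Q = -7*(-4) = 28)
k = -3 (k = (5 - 2)*(-1) = 3*(-1) = -3)
O = 1/144 ≈ 0.0069444
O*(((-3 - Q) + k)*(-1)) = (((-3 - 1*28) - 3)*(-1))/144 = (((-3 - 28) - 3)*(-1))/144 = ((-31 - 3)*(-1))/144 = (-34*(-1))/144 = (1/144)*34 = 17/72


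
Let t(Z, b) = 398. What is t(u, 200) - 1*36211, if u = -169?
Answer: -35813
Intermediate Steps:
t(u, 200) - 1*36211 = 398 - 1*36211 = 398 - 36211 = -35813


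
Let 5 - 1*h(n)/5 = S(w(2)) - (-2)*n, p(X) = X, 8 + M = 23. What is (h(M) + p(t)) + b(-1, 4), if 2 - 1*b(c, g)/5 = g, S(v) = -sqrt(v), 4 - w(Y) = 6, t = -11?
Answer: -146 + 5*I*sqrt(2) ≈ -146.0 + 7.0711*I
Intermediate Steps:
w(Y) = -2 (w(Y) = 4 - 1*6 = 4 - 6 = -2)
b(c, g) = 10 - 5*g
M = 15 (M = -8 + 23 = 15)
h(n) = 25 - 10*n + 5*I*sqrt(2) (h(n) = 25 - 5*(-sqrt(-2) - (-2)*n) = 25 - 5*(-I*sqrt(2) + 2*n) = 25 - 5*(2*n - I*sqrt(2)) = 25 + (-10*n + 5*I*sqrt(2)) = 25 - 10*n + 5*I*sqrt(2))
(h(M) + p(t)) + b(-1, 4) = ((25 - 10*15 + 5*I*sqrt(2)) - 11) + (10 - 5*4) = ((25 - 150 + 5*I*sqrt(2)) - 11) + (10 - 20) = ((-125 + 5*I*sqrt(2)) - 11) - 10 = (-136 + 5*I*sqrt(2)) - 10 = -146 + 5*I*sqrt(2)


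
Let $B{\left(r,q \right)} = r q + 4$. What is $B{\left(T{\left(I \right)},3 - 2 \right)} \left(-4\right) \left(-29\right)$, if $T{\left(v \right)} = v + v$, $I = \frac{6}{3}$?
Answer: $928$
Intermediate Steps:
$I = 2$ ($I = 6 \cdot \frac{1}{3} = 2$)
$T{\left(v \right)} = 2 v$
$B{\left(r,q \right)} = 4 + q r$ ($B{\left(r,q \right)} = q r + 4 = 4 + q r$)
$B{\left(T{\left(I \right)},3 - 2 \right)} \left(-4\right) \left(-29\right) = \left(4 + \left(3 - 2\right) 2 \cdot 2\right) \left(-4\right) \left(-29\right) = \left(4 + \left(3 - 2\right) 4\right) \left(-4\right) \left(-29\right) = \left(4 + 1 \cdot 4\right) \left(-4\right) \left(-29\right) = \left(4 + 4\right) \left(-4\right) \left(-29\right) = 8 \left(-4\right) \left(-29\right) = \left(-32\right) \left(-29\right) = 928$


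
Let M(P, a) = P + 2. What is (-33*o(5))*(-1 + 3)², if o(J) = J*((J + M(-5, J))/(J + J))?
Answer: -132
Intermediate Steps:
M(P, a) = 2 + P
o(J) = -3/2 + J/2 (o(J) = J*((J + (2 - 5))/(J + J)) = J*((J - 3)/((2*J))) = J*((-3 + J)*(1/(2*J))) = J*((-3 + J)/(2*J)) = -3/2 + J/2)
(-33*o(5))*(-1 + 3)² = (-33*(-3/2 + (½)*5))*(-1 + 3)² = -33*(-3/2 + 5/2)*2² = -33*1*4 = -33*4 = -132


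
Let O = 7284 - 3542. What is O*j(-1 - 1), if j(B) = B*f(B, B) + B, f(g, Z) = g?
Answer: 7484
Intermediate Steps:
O = 3742
j(B) = B + B**2 (j(B) = B*B + B = B**2 + B = B + B**2)
O*j(-1 - 1) = 3742*((-1 - 1)*(1 + (-1 - 1))) = 3742*(-2*(1 - 2)) = 3742*(-2*(-1)) = 3742*2 = 7484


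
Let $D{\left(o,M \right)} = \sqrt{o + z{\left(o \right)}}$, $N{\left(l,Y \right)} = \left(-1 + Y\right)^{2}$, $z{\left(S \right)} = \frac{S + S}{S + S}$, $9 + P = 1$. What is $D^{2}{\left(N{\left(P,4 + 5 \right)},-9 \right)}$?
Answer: $65$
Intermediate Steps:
$P = -8$ ($P = -9 + 1 = -8$)
$z{\left(S \right)} = 1$ ($z{\left(S \right)} = \frac{2 S}{2 S} = 2 S \frac{1}{2 S} = 1$)
$D{\left(o,M \right)} = \sqrt{1 + o}$ ($D{\left(o,M \right)} = \sqrt{o + 1} = \sqrt{1 + o}$)
$D^{2}{\left(N{\left(P,4 + 5 \right)},-9 \right)} = \left(\sqrt{1 + \left(-1 + \left(4 + 5\right)\right)^{2}}\right)^{2} = \left(\sqrt{1 + \left(-1 + 9\right)^{2}}\right)^{2} = \left(\sqrt{1 + 8^{2}}\right)^{2} = \left(\sqrt{1 + 64}\right)^{2} = \left(\sqrt{65}\right)^{2} = 65$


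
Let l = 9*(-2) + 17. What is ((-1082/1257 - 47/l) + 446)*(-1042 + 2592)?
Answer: 958859450/1257 ≈ 7.6282e+5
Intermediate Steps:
l = -1 (l = -18 + 17 = -1)
((-1082/1257 - 47/l) + 446)*(-1042 + 2592) = ((-1082/1257 - 47/(-1)) + 446)*(-1042 + 2592) = ((-1082*1/1257 - 47*(-1)) + 446)*1550 = ((-1082/1257 + 47) + 446)*1550 = (57997/1257 + 446)*1550 = (618619/1257)*1550 = 958859450/1257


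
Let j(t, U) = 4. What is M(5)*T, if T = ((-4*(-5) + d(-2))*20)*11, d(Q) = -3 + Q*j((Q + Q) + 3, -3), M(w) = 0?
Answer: 0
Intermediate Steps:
d(Q) = -3 + 4*Q (d(Q) = -3 + Q*4 = -3 + 4*Q)
T = 1980 (T = ((-4*(-5) + (-3 + 4*(-2)))*20)*11 = ((-4*(-5) + (-3 - 8))*20)*11 = ((20 - 11)*20)*11 = (9*20)*11 = 180*11 = 1980)
M(5)*T = 0*1980 = 0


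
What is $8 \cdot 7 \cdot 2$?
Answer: $112$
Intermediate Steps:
$8 \cdot 7 \cdot 2 = 56 \cdot 2 = 112$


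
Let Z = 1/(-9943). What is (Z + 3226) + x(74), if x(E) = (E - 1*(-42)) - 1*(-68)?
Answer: 33905629/9943 ≈ 3410.0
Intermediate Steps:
Z = -1/9943 ≈ -0.00010057
x(E) = 110 + E (x(E) = (E + 42) + 68 = (42 + E) + 68 = 110 + E)
(Z + 3226) + x(74) = (-1/9943 + 3226) + (110 + 74) = 32076117/9943 + 184 = 33905629/9943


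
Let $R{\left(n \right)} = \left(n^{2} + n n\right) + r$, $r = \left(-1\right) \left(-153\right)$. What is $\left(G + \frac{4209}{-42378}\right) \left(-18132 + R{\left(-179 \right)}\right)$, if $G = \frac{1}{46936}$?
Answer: $- \frac{1517643495723}{331508968} \approx -4578.0$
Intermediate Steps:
$r = 153$
$R{\left(n \right)} = 153 + 2 n^{2}$ ($R{\left(n \right)} = \left(n^{2} + n n\right) + 153 = \left(n^{2} + n^{2}\right) + 153 = 2 n^{2} + 153 = 153 + 2 n^{2}$)
$G = \frac{1}{46936} \approx 2.1306 \cdot 10^{-5}$
$\left(G + \frac{4209}{-42378}\right) \left(-18132 + R{\left(-179 \right)}\right) = \left(\frac{1}{46936} + \frac{4209}{-42378}\right) \left(-18132 + \left(153 + 2 \left(-179\right)^{2}\right)\right) = \left(\frac{1}{46936} + 4209 \left(- \frac{1}{42378}\right)\right) \left(-18132 + \left(153 + 2 \cdot 32041\right)\right) = \left(\frac{1}{46936} - \frac{1403}{14126}\right) \left(-18132 + \left(153 + 64082\right)\right) = - \frac{32918541 \left(-18132 + 64235\right)}{331508968} = \left(- \frac{32918541}{331508968}\right) 46103 = - \frac{1517643495723}{331508968}$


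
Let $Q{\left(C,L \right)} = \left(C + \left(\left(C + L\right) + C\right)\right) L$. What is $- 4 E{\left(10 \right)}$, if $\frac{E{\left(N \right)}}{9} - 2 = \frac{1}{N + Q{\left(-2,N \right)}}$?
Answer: $- \frac{1818}{25} \approx -72.72$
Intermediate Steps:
$Q{\left(C,L \right)} = L \left(L + 3 C\right)$ ($Q{\left(C,L \right)} = \left(C + \left(L + 2 C\right)\right) L = \left(L + 3 C\right) L = L \left(L + 3 C\right)$)
$E{\left(N \right)} = 18 + \frac{9}{N + N \left(-6 + N\right)}$ ($E{\left(N \right)} = 18 + \frac{9}{N + N \left(N + 3 \left(-2\right)\right)} = 18 + \frac{9}{N + N \left(N - 6\right)} = 18 + \frac{9}{N + N \left(-6 + N\right)}$)
$- 4 E{\left(10 \right)} = - 4 \frac{9 \left(1 - 100 + 2 \cdot 10^{2}\right)}{10 \left(-5 + 10\right)} = - 4 \cdot 9 \cdot \frac{1}{10} \cdot \frac{1}{5} \left(1 - 100 + 2 \cdot 100\right) = - 4 \cdot 9 \cdot \frac{1}{10} \cdot \frac{1}{5} \left(1 - 100 + 200\right) = - 4 \cdot 9 \cdot \frac{1}{10} \cdot \frac{1}{5} \cdot 101 = \left(-4\right) \frac{909}{50} = - \frac{1818}{25}$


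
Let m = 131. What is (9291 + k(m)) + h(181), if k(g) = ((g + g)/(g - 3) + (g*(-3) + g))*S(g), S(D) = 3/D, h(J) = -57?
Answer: 590595/64 ≈ 9228.0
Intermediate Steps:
k(g) = 3*(-2*g + 2*g/(-3 + g))/g (k(g) = ((g + g)/(g - 3) + (g*(-3) + g))*(3/g) = ((2*g)/(-3 + g) + (-3*g + g))*(3/g) = (2*g/(-3 + g) - 2*g)*(3/g) = (-2*g + 2*g/(-3 + g))*(3/g) = 3*(-2*g + 2*g/(-3 + g))/g)
(9291 + k(m)) + h(181) = (9291 + 6*(4 - 1*131)/(-3 + 131)) - 57 = (9291 + 6*(4 - 131)/128) - 57 = (9291 + 6*(1/128)*(-127)) - 57 = (9291 - 381/64) - 57 = 594243/64 - 57 = 590595/64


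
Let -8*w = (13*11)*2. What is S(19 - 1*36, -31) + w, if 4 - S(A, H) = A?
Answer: -59/4 ≈ -14.750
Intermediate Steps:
S(A, H) = 4 - A
w = -143/4 (w = -13*11*2/8 = -143*2/8 = -⅛*286 = -143/4 ≈ -35.750)
S(19 - 1*36, -31) + w = (4 - (19 - 1*36)) - 143/4 = (4 - (19 - 36)) - 143/4 = (4 - 1*(-17)) - 143/4 = (4 + 17) - 143/4 = 21 - 143/4 = -59/4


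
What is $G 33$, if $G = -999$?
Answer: $-32967$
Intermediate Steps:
$G 33 = \left(-999\right) 33 = -32967$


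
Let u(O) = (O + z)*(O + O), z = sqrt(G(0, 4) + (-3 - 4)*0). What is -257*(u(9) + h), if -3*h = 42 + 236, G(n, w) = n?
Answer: -53456/3 ≈ -17819.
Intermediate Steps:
z = 0 (z = sqrt(0 + (-3 - 4)*0) = sqrt(0 - 7*0) = sqrt(0 + 0) = sqrt(0) = 0)
h = -278/3 (h = -(42 + 236)/3 = -1/3*278 = -278/3 ≈ -92.667)
u(O) = 2*O**2 (u(O) = (O + 0)*(O + O) = O*(2*O) = 2*O**2)
-257*(u(9) + h) = -257*(2*9**2 - 278/3) = -257*(2*81 - 278/3) = -257*(162 - 278/3) = -257*208/3 = -53456/3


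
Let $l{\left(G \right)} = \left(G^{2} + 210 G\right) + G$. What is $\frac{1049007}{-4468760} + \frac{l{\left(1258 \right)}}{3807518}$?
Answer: $\frac{164006322419}{654418620680} \approx 0.25061$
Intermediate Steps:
$l{\left(G \right)} = G^{2} + 211 G$
$\frac{1049007}{-4468760} + \frac{l{\left(1258 \right)}}{3807518} = \frac{1049007}{-4468760} + \frac{1258 \left(211 + 1258\right)}{3807518} = 1049007 \left(- \frac{1}{4468760}\right) + 1258 \cdot 1469 \cdot \frac{1}{3807518} = - \frac{1049007}{4468760} + 1848002 \cdot \frac{1}{3807518} = - \frac{1049007}{4468760} + \frac{71077}{146443} = \frac{164006322419}{654418620680}$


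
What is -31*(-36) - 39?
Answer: 1077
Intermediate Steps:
-31*(-36) - 39 = 1116 - 39 = 1077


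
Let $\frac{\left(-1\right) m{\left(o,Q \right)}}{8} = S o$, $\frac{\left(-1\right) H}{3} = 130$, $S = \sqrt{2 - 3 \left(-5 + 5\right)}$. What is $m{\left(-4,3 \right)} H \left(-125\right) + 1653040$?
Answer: $1653040 + 1560000 \sqrt{2} \approx 3.8592 \cdot 10^{6}$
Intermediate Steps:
$S = \sqrt{2}$ ($S = \sqrt{2 - 0} = \sqrt{2 + 0} = \sqrt{2} \approx 1.4142$)
$H = -390$ ($H = \left(-3\right) 130 = -390$)
$m{\left(o,Q \right)} = - 8 o \sqrt{2}$ ($m{\left(o,Q \right)} = - 8 \sqrt{2} o = - 8 o \sqrt{2}$)
$m{\left(-4,3 \right)} H \left(-125\right) + 1653040 = \left(-8\right) \left(-4\right) \sqrt{2} \left(-390\right) \left(-125\right) + 1653040 = 32 \sqrt{2} \left(-390\right) \left(-125\right) + 1653040 = - 12480 \sqrt{2} \left(-125\right) + 1653040 = 1560000 \sqrt{2} + 1653040 = 1653040 + 1560000 \sqrt{2}$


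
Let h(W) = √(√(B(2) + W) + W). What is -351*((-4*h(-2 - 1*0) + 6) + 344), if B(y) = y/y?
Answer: -122850 + 1404*√(-2 + I) ≈ -1.2237e+5 + 2043.3*I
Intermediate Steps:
B(y) = 1
h(W) = √(W + √(1 + W)) (h(W) = √(√(1 + W) + W) = √(W + √(1 + W)))
-351*((-4*h(-2 - 1*0) + 6) + 344) = -351*((-4*√((-2 - 1*0) + √(1 + (-2 - 1*0))) + 6) + 344) = -351*((-4*√((-2 + 0) + √(1 + (-2 + 0))) + 6) + 344) = -351*((-4*√(-2 + √(1 - 2)) + 6) + 344) = -351*((-4*√(-2 + √(-1)) + 6) + 344) = -351*((-4*√(-2 + I) + 6) + 344) = -351*((6 - 4*√(-2 + I)) + 344) = -351*(350 - 4*√(-2 + I)) = -122850 + 1404*√(-2 + I)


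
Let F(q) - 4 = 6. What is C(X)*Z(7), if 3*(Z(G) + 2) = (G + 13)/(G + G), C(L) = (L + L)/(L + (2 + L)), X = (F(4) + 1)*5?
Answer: -220/147 ≈ -1.4966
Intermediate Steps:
F(q) = 10 (F(q) = 4 + 6 = 10)
X = 55 (X = (10 + 1)*5 = 11*5 = 55)
C(L) = 2*L/(2 + 2*L) (C(L) = (2*L)/(2 + 2*L) = 2*L/(2 + 2*L))
Z(G) = -2 + (13 + G)/(6*G) (Z(G) = -2 + ((G + 13)/(G + G))/3 = -2 + ((13 + G)/((2*G)))/3 = -2 + ((13 + G)*(1/(2*G)))/3 = -2 + ((13 + G)/(2*G))/3 = -2 + (13 + G)/(6*G))
C(X)*Z(7) = (55/(1 + 55))*((⅙)*(13 - 11*7)/7) = (55/56)*((⅙)*(⅐)*(13 - 77)) = (55*(1/56))*((⅙)*(⅐)*(-64)) = (55/56)*(-32/21) = -220/147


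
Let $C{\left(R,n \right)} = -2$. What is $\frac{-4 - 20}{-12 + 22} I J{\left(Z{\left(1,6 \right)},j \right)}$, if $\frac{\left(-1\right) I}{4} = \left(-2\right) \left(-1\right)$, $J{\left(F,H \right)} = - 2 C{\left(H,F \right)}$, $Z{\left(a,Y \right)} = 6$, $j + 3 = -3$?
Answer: $\frac{384}{5} \approx 76.8$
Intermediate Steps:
$j = -6$ ($j = -3 - 3 = -6$)
$J{\left(F,H \right)} = 4$ ($J{\left(F,H \right)} = \left(-2\right) \left(-2\right) = 4$)
$I = -8$ ($I = - 4 \left(\left(-2\right) \left(-1\right)\right) = \left(-4\right) 2 = -8$)
$\frac{-4 - 20}{-12 + 22} I J{\left(Z{\left(1,6 \right)},j \right)} = \frac{-4 - 20}{-12 + 22} \left(-8\right) 4 = - \frac{24}{10} \left(-8\right) 4 = \left(-24\right) \frac{1}{10} \left(-8\right) 4 = \left(- \frac{12}{5}\right) \left(-8\right) 4 = \frac{96}{5} \cdot 4 = \frac{384}{5}$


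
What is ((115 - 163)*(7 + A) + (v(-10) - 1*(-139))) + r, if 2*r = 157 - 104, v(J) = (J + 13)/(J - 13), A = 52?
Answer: -122665/46 ≈ -2666.6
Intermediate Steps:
v(J) = (13 + J)/(-13 + J)
r = 53/2 (r = (157 - 104)/2 = (½)*53 = 53/2 ≈ 26.500)
((115 - 163)*(7 + A) + (v(-10) - 1*(-139))) + r = ((115 - 163)*(7 + 52) + ((13 - 10)/(-13 - 10) - 1*(-139))) + 53/2 = (-48*59 + (3/(-23) + 139)) + 53/2 = (-2832 + (-1/23*3 + 139)) + 53/2 = (-2832 + (-3/23 + 139)) + 53/2 = (-2832 + 3194/23) + 53/2 = -61942/23 + 53/2 = -122665/46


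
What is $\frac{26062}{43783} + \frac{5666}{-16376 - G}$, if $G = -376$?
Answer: $\frac{84458761}{350264000} \approx 0.24113$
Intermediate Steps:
$\frac{26062}{43783} + \frac{5666}{-16376 - G} = \frac{26062}{43783} + \frac{5666}{-16376 - -376} = 26062 \cdot \frac{1}{43783} + \frac{5666}{-16376 + 376} = \frac{26062}{43783} + \frac{5666}{-16000} = \frac{26062}{43783} + 5666 \left(- \frac{1}{16000}\right) = \frac{26062}{43783} - \frac{2833}{8000} = \frac{84458761}{350264000}$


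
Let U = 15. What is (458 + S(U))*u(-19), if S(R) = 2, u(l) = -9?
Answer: -4140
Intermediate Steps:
(458 + S(U))*u(-19) = (458 + 2)*(-9) = 460*(-9) = -4140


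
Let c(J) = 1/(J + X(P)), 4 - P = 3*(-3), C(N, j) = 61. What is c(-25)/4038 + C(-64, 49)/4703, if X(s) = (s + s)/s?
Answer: 5660611/436786422 ≈ 0.012960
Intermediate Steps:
P = 13 (P = 4 - 3*(-3) = 4 - 1*(-9) = 4 + 9 = 13)
X(s) = 2 (X(s) = (2*s)/s = 2)
c(J) = 1/(2 + J) (c(J) = 1/(J + 2) = 1/(2 + J))
c(-25)/4038 + C(-64, 49)/4703 = 1/((2 - 25)*4038) + 61/4703 = (1/4038)/(-23) + 61*(1/4703) = -1/23*1/4038 + 61/4703 = -1/92874 + 61/4703 = 5660611/436786422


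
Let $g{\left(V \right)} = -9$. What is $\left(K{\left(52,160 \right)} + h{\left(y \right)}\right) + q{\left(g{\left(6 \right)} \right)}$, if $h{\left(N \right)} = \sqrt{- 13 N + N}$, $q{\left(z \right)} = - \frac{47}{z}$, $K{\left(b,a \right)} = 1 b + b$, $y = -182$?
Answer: $\frac{983}{9} + 2 \sqrt{546} \approx 155.96$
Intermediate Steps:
$K{\left(b,a \right)} = 2 b$ ($K{\left(b,a \right)} = b + b = 2 b$)
$h{\left(N \right)} = 2 \sqrt{3} \sqrt{- N}$ ($h{\left(N \right)} = \sqrt{- 12 N} = 2 \sqrt{3} \sqrt{- N}$)
$\left(K{\left(52,160 \right)} + h{\left(y \right)}\right) + q{\left(g{\left(6 \right)} \right)} = \left(2 \cdot 52 + 2 \sqrt{3} \sqrt{\left(-1\right) \left(-182\right)}\right) - \frac{47}{-9} = \left(104 + 2 \sqrt{3} \sqrt{182}\right) - - \frac{47}{9} = \left(104 + 2 \sqrt{546}\right) + \frac{47}{9} = \frac{983}{9} + 2 \sqrt{546}$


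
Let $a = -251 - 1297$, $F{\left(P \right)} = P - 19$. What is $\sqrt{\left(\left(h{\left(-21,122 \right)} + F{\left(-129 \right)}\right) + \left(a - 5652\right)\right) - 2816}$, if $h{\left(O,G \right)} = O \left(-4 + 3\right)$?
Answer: $21 i \sqrt{23} \approx 100.71 i$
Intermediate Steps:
$F{\left(P \right)} = -19 + P$ ($F{\left(P \right)} = P - 19 = -19 + P$)
$a = -1548$
$h{\left(O,G \right)} = - O$ ($h{\left(O,G \right)} = O \left(-1\right) = - O$)
$\sqrt{\left(\left(h{\left(-21,122 \right)} + F{\left(-129 \right)}\right) + \left(a - 5652\right)\right) - 2816} = \sqrt{\left(\left(\left(-1\right) \left(-21\right) - 148\right) - 7200\right) - 2816} = \sqrt{\left(\left(21 - 148\right) - 7200\right) - 2816} = \sqrt{\left(-127 - 7200\right) - 2816} = \sqrt{-7327 - 2816} = \sqrt{-10143} = 21 i \sqrt{23}$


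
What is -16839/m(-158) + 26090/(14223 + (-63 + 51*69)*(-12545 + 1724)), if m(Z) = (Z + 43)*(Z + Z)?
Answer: -630443023967/1358503780020 ≈ -0.46407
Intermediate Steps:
m(Z) = 2*Z*(43 + Z) (m(Z) = (43 + Z)*(2*Z) = 2*Z*(43 + Z))
-16839/m(-158) + 26090/(14223 + (-63 + 51*69)*(-12545 + 1724)) = -16839*(-1/(316*(43 - 158))) + 26090/(14223 + (-63 + 51*69)*(-12545 + 1724)) = -16839/(2*(-158)*(-115)) + 26090/(14223 + (-63 + 3519)*(-10821)) = -16839/36340 + 26090/(14223 + 3456*(-10821)) = -16839*1/36340 + 26090/(14223 - 37397376) = -16839/36340 + 26090/(-37383153) = -16839/36340 + 26090*(-1/37383153) = -16839/36340 - 26090/37383153 = -630443023967/1358503780020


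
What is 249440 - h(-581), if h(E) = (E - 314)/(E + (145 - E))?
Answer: 7233939/29 ≈ 2.4945e+5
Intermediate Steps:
h(E) = -314/145 + E/145 (h(E) = (-314 + E)/145 = (-314 + E)*(1/145) = -314/145 + E/145)
249440 - h(-581) = 249440 - (-314/145 + (1/145)*(-581)) = 249440 - (-314/145 - 581/145) = 249440 - 1*(-179/29) = 249440 + 179/29 = 7233939/29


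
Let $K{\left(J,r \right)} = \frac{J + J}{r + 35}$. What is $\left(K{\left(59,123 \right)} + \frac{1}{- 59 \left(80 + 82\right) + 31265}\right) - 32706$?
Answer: $- \frac{56084701426}{1714853} \approx -32705.0$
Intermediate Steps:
$K{\left(J,r \right)} = \frac{2 J}{35 + r}$
$\left(K{\left(59,123 \right)} + \frac{1}{- 59 \left(80 + 82\right) + 31265}\right) - 32706 = \left(2 \cdot 59 \frac{1}{35 + 123} + \frac{1}{- 59 \left(80 + 82\right) + 31265}\right) - 32706 = \left(2 \cdot 59 \cdot \frac{1}{158} + \frac{1}{\left(-59\right) 162 + 31265}\right) - 32706 = \left(2 \cdot 59 \cdot \frac{1}{158} + \frac{1}{-9558 + 31265}\right) - 32706 = \left(\frac{59}{79} + \frac{1}{21707}\right) - 32706 = \frac{1280792}{1714853} - 32706 = - \frac{56084701426}{1714853}$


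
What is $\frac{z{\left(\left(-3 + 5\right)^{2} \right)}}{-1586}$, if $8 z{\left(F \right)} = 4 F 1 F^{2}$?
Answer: $- \frac{16}{793} \approx -0.020177$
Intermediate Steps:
$z{\left(F \right)} = \frac{F^{3}}{2}$ ($z{\left(F \right)} = \frac{4 F 1 F^{2}}{8} = \frac{4 F F^{2}}{8} = \frac{4 F^{3}}{8} = \frac{F^{3}}{2}$)
$\frac{z{\left(\left(-3 + 5\right)^{2} \right)}}{-1586} = \frac{\frac{1}{2} \left(\left(-3 + 5\right)^{2}\right)^{3}}{-1586} = \frac{\left(2^{2}\right)^{3}}{2} \left(- \frac{1}{1586}\right) = \frac{4^{3}}{2} \left(- \frac{1}{1586}\right) = \frac{1}{2} \cdot 64 \left(- \frac{1}{1586}\right) = 32 \left(- \frac{1}{1586}\right) = - \frac{16}{793}$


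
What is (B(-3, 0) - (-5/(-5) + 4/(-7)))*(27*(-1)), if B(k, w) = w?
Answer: 81/7 ≈ 11.571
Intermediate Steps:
(B(-3, 0) - (-5/(-5) + 4/(-7)))*(27*(-1)) = (0 - (-5/(-5) + 4/(-7)))*(27*(-1)) = (0 - (-5*(-⅕) + 4*(-⅐)))*(-27) = (0 - (1 - 4/7))*(-27) = (0 - 1*3/7)*(-27) = (0 - 3/7)*(-27) = -3/7*(-27) = 81/7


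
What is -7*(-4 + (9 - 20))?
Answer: 105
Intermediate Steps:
-7*(-4 + (9 - 20)) = -7*(-4 - 11) = -7*(-15) = 105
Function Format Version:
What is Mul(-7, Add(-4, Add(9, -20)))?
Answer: 105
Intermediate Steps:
Mul(-7, Add(-4, Add(9, -20))) = Mul(-7, Add(-4, -11)) = Mul(-7, -15) = 105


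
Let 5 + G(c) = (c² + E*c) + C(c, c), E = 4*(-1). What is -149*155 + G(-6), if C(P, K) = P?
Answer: -23046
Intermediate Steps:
E = -4
G(c) = -5 + c² - 3*c (G(c) = -5 + ((c² - 4*c) + c) = -5 + (c² - 3*c) = -5 + c² - 3*c)
-149*155 + G(-6) = -149*155 + (-5 + (-6)² - 3*(-6)) = -23095 + (-5 + 36 + 18) = -23095 + 49 = -23046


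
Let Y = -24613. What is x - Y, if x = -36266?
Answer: -11653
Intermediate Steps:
x - Y = -36266 - 1*(-24613) = -36266 + 24613 = -11653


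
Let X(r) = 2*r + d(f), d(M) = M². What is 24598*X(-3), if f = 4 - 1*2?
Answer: -49196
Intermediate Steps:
f = 2 (f = 4 - 2 = 2)
X(r) = 4 + 2*r (X(r) = 2*r + 2² = 2*r + 4 = 4 + 2*r)
24598*X(-3) = 24598*(4 + 2*(-3)) = 24598*(4 - 6) = 24598*(-2) = -49196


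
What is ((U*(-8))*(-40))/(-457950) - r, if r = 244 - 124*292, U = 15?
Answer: 109798060/3053 ≈ 35964.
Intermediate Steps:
r = -35964 (r = 244 - 36208 = -35964)
((U*(-8))*(-40))/(-457950) - r = ((15*(-8))*(-40))/(-457950) - 1*(-35964) = -120*(-40)*(-1/457950) + 35964 = 4800*(-1/457950) + 35964 = -32/3053 + 35964 = 109798060/3053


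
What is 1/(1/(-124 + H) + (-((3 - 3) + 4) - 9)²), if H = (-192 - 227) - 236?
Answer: 779/131650 ≈ 0.0059172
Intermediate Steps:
H = -655 (H = -419 - 236 = -655)
1/(1/(-124 + H) + (-((3 - 3) + 4) - 9)²) = 1/(1/(-124 - 655) + (-((3 - 3) + 4) - 9)²) = 1/(1/(-779) + (-(0 + 4) - 9)²) = 1/(-1/779 + (-1*4 - 9)²) = 1/(-1/779 + (-4 - 9)²) = 1/(-1/779 + (-13)²) = 1/(-1/779 + 169) = 1/(131650/779) = 779/131650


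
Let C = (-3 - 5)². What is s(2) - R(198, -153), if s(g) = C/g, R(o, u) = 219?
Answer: -187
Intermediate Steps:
C = 64 (C = (-8)² = 64)
s(g) = 64/g
s(2) - R(198, -153) = 64/2 - 1*219 = 64*(½) - 219 = 32 - 219 = -187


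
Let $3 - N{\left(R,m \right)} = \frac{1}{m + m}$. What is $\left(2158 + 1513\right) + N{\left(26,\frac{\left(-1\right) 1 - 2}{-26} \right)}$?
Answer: $\frac{11009}{3} \approx 3669.7$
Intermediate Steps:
$N{\left(R,m \right)} = 3 - \frac{1}{2 m}$ ($N{\left(R,m \right)} = 3 - \frac{1}{m + m} = 3 - \frac{1}{2 m}$)
$\left(2158 + 1513\right) + N{\left(26,\frac{\left(-1\right) 1 - 2}{-26} \right)} = \left(2158 + 1513\right) + \left(3 - \frac{1}{2 \frac{\left(-1\right) 1 - 2}{-26}}\right) = 3671 + \left(3 - \frac{1}{2 \left(-1 - 2\right) \left(- \frac{1}{26}\right)}\right) = 3671 + \left(3 - \frac{1}{2 \left(\left(-3\right) \left(- \frac{1}{26}\right)\right)}\right) = 3671 + \left(3 - \frac{1}{2 \cdot \frac{3}{26}}\right) = 3671 + \left(3 - \frac{13}{3}\right) = 3671 - \frac{4}{3} = \frac{11009}{3}$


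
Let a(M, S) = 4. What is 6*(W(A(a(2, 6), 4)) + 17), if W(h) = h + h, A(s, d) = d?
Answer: 150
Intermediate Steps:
W(h) = 2*h
6*(W(A(a(2, 6), 4)) + 17) = 6*(2*4 + 17) = 6*(8 + 17) = 6*25 = 150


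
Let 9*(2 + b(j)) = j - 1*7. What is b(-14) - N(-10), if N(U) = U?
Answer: 17/3 ≈ 5.6667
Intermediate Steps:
b(j) = -25/9 + j/9 (b(j) = -2 + (j - 1*7)/9 = -2 + (j - 7)/9 = -2 + (-7 + j)/9 = -2 + (-7/9 + j/9) = -25/9 + j/9)
b(-14) - N(-10) = (-25/9 + (1/9)*(-14)) - 1*(-10) = (-25/9 - 14/9) + 10 = -13/3 + 10 = 17/3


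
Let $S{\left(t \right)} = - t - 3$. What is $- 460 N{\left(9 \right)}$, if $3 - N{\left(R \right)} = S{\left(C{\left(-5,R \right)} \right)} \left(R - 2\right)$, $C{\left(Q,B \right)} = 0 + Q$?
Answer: $5060$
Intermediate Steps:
$C{\left(Q,B \right)} = Q$
$S{\left(t \right)} = -3 - t$
$N{\left(R \right)} = 7 - 2 R$ ($N{\left(R \right)} = 3 - \left(-3 - -5\right) \left(R - 2\right) = 3 - \left(-3 + 5\right) \left(-2 + R\right) = 3 - 2 \left(-2 + R\right) = 3 - \left(-4 + 2 R\right) = 7 - 2 R$)
$- 460 N{\left(9 \right)} = - 460 \left(7 - 18\right) = \left(-460\right) \left(-11\right) = 5060$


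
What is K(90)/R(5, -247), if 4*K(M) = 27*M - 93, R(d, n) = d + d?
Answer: 2337/40 ≈ 58.425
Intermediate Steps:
R(d, n) = 2*d
K(M) = -93/4 + 27*M/4 (K(M) = (27*M - 93)/4 = (-93 + 27*M)/4 = -93/4 + 27*M/4)
K(90)/R(5, -247) = (-93/4 + (27/4)*90)/((2*5)) = (-93/4 + 1215/2)/10 = (2337/4)*(⅒) = 2337/40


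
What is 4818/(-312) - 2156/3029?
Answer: -195723/12116 ≈ -16.154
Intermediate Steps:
4818/(-312) - 2156/3029 = 4818*(-1/312) - 2156*1/3029 = -803/52 - 2156/3029 = -195723/12116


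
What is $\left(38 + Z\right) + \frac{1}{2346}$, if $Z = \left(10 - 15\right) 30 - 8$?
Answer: $- \frac{281519}{2346} \approx -120.0$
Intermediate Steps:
$Z = -158$ ($Z = \left(10 - 15\right) 30 - 8 = \left(-5\right) 30 - 8 = -150 - 8 = -158$)
$\left(38 + Z\right) + \frac{1}{2346} = \left(38 - 158\right) + \frac{1}{2346} = -120 + \frac{1}{2346} = - \frac{281519}{2346}$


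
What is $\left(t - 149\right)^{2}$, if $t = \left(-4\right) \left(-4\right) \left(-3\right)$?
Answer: $38809$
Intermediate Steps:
$t = -48$ ($t = 16 \left(-3\right) = -48$)
$\left(t - 149\right)^{2} = \left(-48 - 149\right)^{2} = \left(-197\right)^{2} = 38809$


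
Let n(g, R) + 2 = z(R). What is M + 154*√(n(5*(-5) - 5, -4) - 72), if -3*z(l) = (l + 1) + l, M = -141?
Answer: -141 + 154*I*√645/3 ≈ -141.0 + 1303.7*I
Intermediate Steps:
z(l) = -⅓ - 2*l/3 (z(l) = -((l + 1) + l)/3 = -((1 + l) + l)/3 = -(1 + 2*l)/3 = -⅓ - 2*l/3)
n(g, R) = -7/3 - 2*R/3 (n(g, R) = -2 + (-⅓ - 2*R/3) = -7/3 - 2*R/3)
M + 154*√(n(5*(-5) - 5, -4) - 72) = -141 + 154*√((-7/3 - ⅔*(-4)) - 72) = -141 + 154*√((-7/3 + 8/3) - 72) = -141 + 154*√(⅓ - 72) = -141 + 154*√(-215/3) = -141 + 154*(I*√645/3) = -141 + 154*I*√645/3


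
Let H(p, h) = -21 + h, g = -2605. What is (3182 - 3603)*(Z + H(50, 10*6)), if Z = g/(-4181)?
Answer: -69744544/4181 ≈ -16681.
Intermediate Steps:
Z = 2605/4181 (Z = -2605/(-4181) = -2605*(-1/4181) = 2605/4181 ≈ 0.62306)
(3182 - 3603)*(Z + H(50, 10*6)) = (3182 - 3603)*(2605/4181 + (-21 + 10*6)) = -421*(2605/4181 + (-21 + 60)) = -421*(2605/4181 + 39) = -421*165664/4181 = -69744544/4181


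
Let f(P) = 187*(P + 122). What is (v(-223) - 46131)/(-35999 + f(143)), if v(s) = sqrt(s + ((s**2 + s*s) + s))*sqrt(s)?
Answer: -46131/13556 + 223*I*sqrt(111)/6778 ≈ -3.403 + 0.34663*I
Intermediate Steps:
f(P) = 22814 + 187*P (f(P) = 187*(122 + P) = 22814 + 187*P)
v(s) = sqrt(s)*sqrt(2*s + 2*s**2) (v(s) = sqrt(s + ((s**2 + s**2) + s))*sqrt(s) = sqrt(s + (2*s**2 + s))*sqrt(s) = sqrt(s + (s + 2*s**2))*sqrt(s) = sqrt(2*s + 2*s**2)*sqrt(s) = sqrt(s)*sqrt(2*s + 2*s**2))
(v(-223) - 46131)/(-35999 + f(143)) = (sqrt(2)*sqrt(-223)*sqrt(-223*(1 - 223)) - 46131)/(-35999 + (22814 + 187*143)) = (sqrt(2)*(I*sqrt(223))*sqrt(-223*(-222)) - 46131)/(-35999 + (22814 + 26741)) = (sqrt(2)*(I*sqrt(223))*sqrt(49506) - 46131)/(-35999 + 49555) = (446*I*sqrt(111) - 46131)/13556 = (-46131 + 446*I*sqrt(111))*(1/13556) = -46131/13556 + 223*I*sqrt(111)/6778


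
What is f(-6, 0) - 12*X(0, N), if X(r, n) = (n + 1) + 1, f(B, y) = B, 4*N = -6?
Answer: -12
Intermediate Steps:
N = -3/2 (N = (¼)*(-6) = -3/2 ≈ -1.5000)
X(r, n) = 2 + n (X(r, n) = (1 + n) + 1 = 2 + n)
f(-6, 0) - 12*X(0, N) = -6 - 12*(2 - 3/2) = -6 - 12*½ = -6 - 6 = -12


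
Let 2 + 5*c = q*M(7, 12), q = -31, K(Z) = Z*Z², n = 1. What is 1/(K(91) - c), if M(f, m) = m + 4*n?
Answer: 5/3768353 ≈ 1.3268e-6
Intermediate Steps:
K(Z) = Z³
M(f, m) = 4 + m (M(f, m) = m + 4*1 = m + 4 = 4 + m)
c = -498/5 (c = -⅖ + (-31*(4 + 12))/5 = -⅖ + (-31*16)/5 = -⅖ + (⅕)*(-496) = -⅖ - 496/5 = -498/5 ≈ -99.600)
1/(K(91) - c) = 1/(91³ - 1*(-498/5)) = 1/(753571 + 498/5) = 1/(3768353/5) = 5/3768353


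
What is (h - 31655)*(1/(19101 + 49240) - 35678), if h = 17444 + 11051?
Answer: 7704933822520/68341 ≈ 1.1274e+8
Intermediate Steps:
h = 28495
(h - 31655)*(1/(19101 + 49240) - 35678) = (28495 - 31655)*(1/(19101 + 49240) - 35678) = -3160*(1/68341 - 35678) = -3160*(-2438270197/68341) = 7704933822520/68341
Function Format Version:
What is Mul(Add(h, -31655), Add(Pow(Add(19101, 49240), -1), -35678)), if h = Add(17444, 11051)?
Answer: Rational(7704933822520, 68341) ≈ 1.1274e+8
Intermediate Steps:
h = 28495
Mul(Add(h, -31655), Add(Pow(Add(19101, 49240), -1), -35678)) = Mul(Add(28495, -31655), Add(Pow(Add(19101, 49240), -1), -35678)) = Mul(-3160, Add(Pow(68341, -1), -35678)) = Mul(-3160, Add(Rational(1, 68341), -35678)) = Mul(-3160, Rational(-2438270197, 68341)) = Rational(7704933822520, 68341)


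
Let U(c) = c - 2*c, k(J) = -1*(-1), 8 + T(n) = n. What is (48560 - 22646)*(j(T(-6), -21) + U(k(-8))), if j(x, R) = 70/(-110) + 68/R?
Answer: -1389484/11 ≈ -1.2632e+5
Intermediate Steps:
T(n) = -8 + n
j(x, R) = -7/11 + 68/R (j(x, R) = 70*(-1/110) + 68/R = -7/11 + 68/R)
k(J) = 1
U(c) = -c
(48560 - 22646)*(j(T(-6), -21) + U(k(-8))) = (48560 - 22646)*((-7/11 + 68/(-21)) - 1*1) = 25914*((-7/11 + 68*(-1/21)) - 1) = 25914*((-7/11 - 68/21) - 1) = 25914*(-895/231 - 1) = 25914*(-1126/231) = -1389484/11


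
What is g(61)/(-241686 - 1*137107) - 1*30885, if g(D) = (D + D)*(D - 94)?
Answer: -11699017779/378793 ≈ -30885.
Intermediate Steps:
g(D) = 2*D*(-94 + D) (g(D) = (2*D)*(-94 + D) = 2*D*(-94 + D))
g(61)/(-241686 - 1*137107) - 1*30885 = (2*61*(-94 + 61))/(-241686 - 1*137107) - 1*30885 = (2*61*(-33))/(-241686 - 137107) - 30885 = -4026/(-378793) - 30885 = -4026*(-1/378793) - 30885 = 4026/378793 - 30885 = -11699017779/378793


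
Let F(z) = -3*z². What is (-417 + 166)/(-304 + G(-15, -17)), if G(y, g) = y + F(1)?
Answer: 251/322 ≈ 0.77950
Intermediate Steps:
G(y, g) = -3 + y (G(y, g) = y - 3*1² = y - 3*1 = y - 3 = -3 + y)
(-417 + 166)/(-304 + G(-15, -17)) = (-417 + 166)/(-304 + (-3 - 15)) = -251/(-304 - 18) = -251/(-322) = -251*(-1/322) = 251/322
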